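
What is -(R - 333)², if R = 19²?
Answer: -784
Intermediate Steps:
R = 361
-(R - 333)² = -(361 - 333)² = -1*28² = -1*784 = -784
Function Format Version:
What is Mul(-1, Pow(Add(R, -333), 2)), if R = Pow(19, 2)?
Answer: -784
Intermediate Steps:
R = 361
Mul(-1, Pow(Add(R, -333), 2)) = Mul(-1, Pow(Add(361, -333), 2)) = Mul(-1, Pow(28, 2)) = Mul(-1, 784) = -784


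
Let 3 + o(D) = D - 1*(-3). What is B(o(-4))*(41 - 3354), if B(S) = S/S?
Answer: -3313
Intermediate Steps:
o(D) = D (o(D) = -3 + (D - 1*(-3)) = -3 + (D + 3) = -3 + (3 + D) = D)
B(S) = 1
B(o(-4))*(41 - 3354) = 1*(41 - 3354) = 1*(-3313) = -3313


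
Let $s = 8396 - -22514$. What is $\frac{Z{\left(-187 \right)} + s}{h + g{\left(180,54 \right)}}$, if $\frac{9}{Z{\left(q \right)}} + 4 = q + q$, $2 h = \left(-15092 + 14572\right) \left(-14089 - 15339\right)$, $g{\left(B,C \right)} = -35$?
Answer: $\frac{1298219}{321352290} \approx 0.0040399$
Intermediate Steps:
$s = 30910$ ($s = 8396 + 22514 = 30910$)
$h = 7651280$ ($h = \frac{\left(-15092 + 14572\right) \left(-14089 - 15339\right)}{2} = \frac{\left(-520\right) \left(-29428\right)}{2} = \frac{1}{2} \cdot 15302560 = 7651280$)
$Z{\left(q \right)} = \frac{9}{-4 + 2 q}$ ($Z{\left(q \right)} = \frac{9}{-4 + \left(q + q\right)} = \frac{9}{-4 + 2 q}$)
$\frac{Z{\left(-187 \right)} + s}{h + g{\left(180,54 \right)}} = \frac{\frac{9}{2 \left(-2 - 187\right)} + 30910}{7651280 - 35} = \frac{\frac{9}{2 \left(-189\right)} + 30910}{7651245} = \left(\frac{9}{2} \left(- \frac{1}{189}\right) + 30910\right) \frac{1}{7651245} = \left(- \frac{1}{42} + 30910\right) \frac{1}{7651245} = \frac{1298219}{42} \cdot \frac{1}{7651245} = \frac{1298219}{321352290}$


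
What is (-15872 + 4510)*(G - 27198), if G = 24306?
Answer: 32858904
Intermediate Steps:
(-15872 + 4510)*(G - 27198) = (-15872 + 4510)*(24306 - 27198) = -11362*(-2892) = 32858904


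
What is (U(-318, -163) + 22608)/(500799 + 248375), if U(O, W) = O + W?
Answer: 22127/749174 ≈ 0.029535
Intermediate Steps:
(U(-318, -163) + 22608)/(500799 + 248375) = ((-318 - 163) + 22608)/(500799 + 248375) = (-481 + 22608)/749174 = 22127*(1/749174) = 22127/749174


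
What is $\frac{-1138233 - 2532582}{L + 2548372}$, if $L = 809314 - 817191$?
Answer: $- \frac{734163}{508099} \approx -1.4449$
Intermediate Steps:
$L = -7877$
$\frac{-1138233 - 2532582}{L + 2548372} = \frac{-1138233 - 2532582}{-7877 + 2548372} = - \frac{3670815}{2540495} = \left(-3670815\right) \frac{1}{2540495} = - \frac{734163}{508099}$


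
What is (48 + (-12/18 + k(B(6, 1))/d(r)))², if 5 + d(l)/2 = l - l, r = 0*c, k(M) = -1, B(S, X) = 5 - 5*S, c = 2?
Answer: 2024929/900 ≈ 2249.9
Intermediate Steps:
r = 0 (r = 0*2 = 0)
d(l) = -10 (d(l) = -10 + 2*(l - l) = -10 + 2*0 = -10 + 0 = -10)
(48 + (-12/18 + k(B(6, 1))/d(r)))² = (48 + (-12/18 - 1/(-10)))² = (48 + (-12*1/18 - 1*(-⅒)))² = (48 + (-⅔ + ⅒))² = (48 - 17/30)² = (1423/30)² = 2024929/900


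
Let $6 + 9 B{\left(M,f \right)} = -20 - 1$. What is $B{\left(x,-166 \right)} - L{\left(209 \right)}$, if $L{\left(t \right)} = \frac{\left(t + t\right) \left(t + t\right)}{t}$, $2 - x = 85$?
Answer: $-839$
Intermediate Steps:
$x = -83$ ($x = 2 - 85 = -83$)
$B{\left(M,f \right)} = -3$ ($B{\left(M,f \right)} = - \frac{2}{3} + \frac{-20 - 1}{9} = - \frac{2}{3} + \frac{1}{9} \left(-21\right) = - \frac{2}{3} - \frac{7}{3} = -3$)
$L{\left(t \right)} = 4 t$ ($L{\left(t \right)} = \frac{2 t 2 t}{t} = \frac{4 t^{2}}{t} = 4 t$)
$B{\left(x,-166 \right)} - L{\left(209 \right)} = -3 - 4 \cdot 209 = -3 - 836 = -839$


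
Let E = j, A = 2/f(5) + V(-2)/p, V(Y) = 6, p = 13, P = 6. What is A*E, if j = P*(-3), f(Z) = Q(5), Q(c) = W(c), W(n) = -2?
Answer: 126/13 ≈ 9.6923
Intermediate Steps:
Q(c) = -2
f(Z) = -2
A = -7/13 (A = 2/(-2) + 6/13 = 2*(-½) + 6*(1/13) = -1 + 6/13 = -7/13 ≈ -0.53846)
j = -18 (j = 6*(-3) = -18)
E = -18
A*E = -7/13*(-18) = 126/13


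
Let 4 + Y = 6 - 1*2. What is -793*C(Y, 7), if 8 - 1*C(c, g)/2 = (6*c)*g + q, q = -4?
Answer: -19032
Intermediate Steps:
Y = 0 (Y = -4 + (6 - 1*2) = -4 + (6 - 2) = -4 + 4 = 0)
C(c, g) = 24 - 12*c*g (C(c, g) = 16 - 2*((6*c)*g - 4) = 16 - 2*(6*c*g - 4) = 16 - 2*(-4 + 6*c*g) = 16 + (8 - 12*c*g) = 24 - 12*c*g)
-793*C(Y, 7) = -793*(24 - 12*0*7) = -793*(24 + 0) = -793*24 = -19032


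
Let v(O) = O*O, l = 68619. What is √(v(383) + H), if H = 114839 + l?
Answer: 3*√36683 ≈ 574.58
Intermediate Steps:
v(O) = O²
H = 183458 (H = 114839 + 68619 = 183458)
√(v(383) + H) = √(383² + 183458) = √(146689 + 183458) = √330147 = 3*√36683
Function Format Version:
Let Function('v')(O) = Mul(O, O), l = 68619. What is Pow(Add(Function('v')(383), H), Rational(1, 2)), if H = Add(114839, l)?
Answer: Mul(3, Pow(36683, Rational(1, 2))) ≈ 574.58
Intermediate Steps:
Function('v')(O) = Pow(O, 2)
H = 183458 (H = Add(114839, 68619) = 183458)
Pow(Add(Function('v')(383), H), Rational(1, 2)) = Pow(Add(Pow(383, 2), 183458), Rational(1, 2)) = Pow(Add(146689, 183458), Rational(1, 2)) = Pow(330147, Rational(1, 2)) = Mul(3, Pow(36683, Rational(1, 2)))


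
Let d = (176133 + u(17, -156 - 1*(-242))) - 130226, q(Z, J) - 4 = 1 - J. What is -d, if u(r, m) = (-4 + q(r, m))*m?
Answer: -38597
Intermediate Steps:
q(Z, J) = 5 - J (q(Z, J) = 4 + (1 - J) = 5 - J)
u(r, m) = m*(1 - m) (u(r, m) = (-4 + (5 - m))*m = (1 - m)*m = m*(1 - m))
d = 38597 (d = (176133 + (-156 - 1*(-242))*(1 - (-156 - 1*(-242)))) - 130226 = (176133 + (-156 + 242)*(1 - (-156 + 242))) - 130226 = (176133 + 86*(1 - 1*86)) - 130226 = (176133 + 86*(1 - 86)) - 130226 = (176133 + 86*(-85)) - 130226 = (176133 - 7310) - 130226 = 168823 - 130226 = 38597)
-d = -1*38597 = -38597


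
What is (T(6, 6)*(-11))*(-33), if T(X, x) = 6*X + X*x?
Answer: 26136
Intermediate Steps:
(T(6, 6)*(-11))*(-33) = ((6*(6 + 6))*(-11))*(-33) = ((6*12)*(-11))*(-33) = (72*(-11))*(-33) = -792*(-33) = 26136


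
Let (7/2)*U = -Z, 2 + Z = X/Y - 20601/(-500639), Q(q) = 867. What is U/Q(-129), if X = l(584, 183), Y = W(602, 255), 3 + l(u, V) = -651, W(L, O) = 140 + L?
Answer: 1055080240/1127238271761 ≈ 0.00093599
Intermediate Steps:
l(u, V) = -654 (l(u, V) = -3 - 651 = -654)
Y = 742 (Y = 140 + 602 = 742)
X = -654
Z = -527540120/185737069 (Z = -2 + (-654/742 - 20601/(-500639)) = -2 + (-654*1/742 - 20601*(-1/500639)) = -2 + (-327/371 + 20601/500639) = -2 - 156065982/185737069 = -527540120/185737069 ≈ -2.8403)
U = 1055080240/1300159483 (U = 2*(-1*(-527540120/185737069))/7 = (2/7)*(527540120/185737069) = 1055080240/1300159483 ≈ 0.81150)
U/Q(-129) = (1055080240/1300159483)/867 = (1055080240/1300159483)*(1/867) = 1055080240/1127238271761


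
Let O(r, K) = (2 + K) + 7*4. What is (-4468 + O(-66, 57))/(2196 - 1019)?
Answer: -4381/1177 ≈ -3.7222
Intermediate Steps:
O(r, K) = 30 + K (O(r, K) = (2 + K) + 28 = 30 + K)
(-4468 + O(-66, 57))/(2196 - 1019) = (-4468 + (30 + 57))/(2196 - 1019) = (-4468 + 87)/1177 = -4381*1/1177 = -4381/1177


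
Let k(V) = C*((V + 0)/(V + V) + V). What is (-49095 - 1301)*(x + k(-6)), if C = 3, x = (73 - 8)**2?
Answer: -212091566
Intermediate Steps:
x = 4225 (x = 65**2 = 4225)
k(V) = 3/2 + 3*V (k(V) = 3*((V + 0)/(V + V) + V) = 3*(V/((2*V)) + V) = 3*(V*(1/(2*V)) + V) = 3*(1/2 + V) = 3/2 + 3*V)
(-49095 - 1301)*(x + k(-6)) = (-49095 - 1301)*(4225 + (3/2 + 3*(-6))) = -50396*(4225 + (3/2 - 18)) = -50396*(4225 - 33/2) = -50396*8417/2 = -212091566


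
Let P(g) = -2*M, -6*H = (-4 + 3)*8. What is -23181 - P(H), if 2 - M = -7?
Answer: -23163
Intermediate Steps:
H = 4/3 (H = -(-4 + 3)*8/6 = -(-1)*8/6 = -⅙*(-8) = 4/3 ≈ 1.3333)
M = 9 (M = 2 - 1*(-7) = 2 + 7 = 9)
P(g) = -18 (P(g) = -2*9 = -18)
-23181 - P(H) = -23181 - 1*(-18) = -23181 + 18 = -23163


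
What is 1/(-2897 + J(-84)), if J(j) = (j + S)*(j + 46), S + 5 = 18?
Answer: -1/199 ≈ -0.0050251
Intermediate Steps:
S = 13 (S = -5 + 18 = 13)
J(j) = (13 + j)*(46 + j) (J(j) = (j + 13)*(j + 46) = (13 + j)*(46 + j))
1/(-2897 + J(-84)) = 1/(-2897 + (598 + (-84)² + 59*(-84))) = 1/(-2897 + (598 + 7056 - 4956)) = 1/(-2897 + 2698) = 1/(-199) = -1/199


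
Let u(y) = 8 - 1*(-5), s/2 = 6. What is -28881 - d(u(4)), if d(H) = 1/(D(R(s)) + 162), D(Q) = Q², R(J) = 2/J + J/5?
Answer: -4382086149/151729 ≈ -28881.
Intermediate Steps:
s = 12 (s = 2*6 = 12)
R(J) = 2/J + J/5 (R(J) = 2/J + J*(⅕) = 2/J + J/5)
u(y) = 13 (u(y) = 8 + 5 = 13)
d(H) = 900/151729 (d(H) = 1/((2/12 + (⅕)*12)² + 162) = 1/((2*(1/12) + 12/5)² + 162) = 1/((⅙ + 12/5)² + 162) = 1/((77/30)² + 162) = 1/(5929/900 + 162) = 1/(151729/900) = 900/151729)
-28881 - d(u(4)) = -28881 - 1*900/151729 = -28881 - 900/151729 = -4382086149/151729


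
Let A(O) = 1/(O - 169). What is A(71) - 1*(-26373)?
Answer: 2584553/98 ≈ 26373.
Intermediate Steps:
A(O) = 1/(-169 + O)
A(71) - 1*(-26373) = 1/(-169 + 71) - 1*(-26373) = 1/(-98) + 26373 = -1/98 + 26373 = 2584553/98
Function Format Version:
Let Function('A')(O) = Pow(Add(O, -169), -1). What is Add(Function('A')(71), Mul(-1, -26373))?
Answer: Rational(2584553, 98) ≈ 26373.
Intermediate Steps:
Function('A')(O) = Pow(Add(-169, O), -1)
Add(Function('A')(71), Mul(-1, -26373)) = Add(Pow(Add(-169, 71), -1), Mul(-1, -26373)) = Add(Pow(-98, -1), 26373) = Add(Rational(-1, 98), 26373) = Rational(2584553, 98)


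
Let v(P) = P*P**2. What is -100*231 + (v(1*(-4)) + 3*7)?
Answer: -23143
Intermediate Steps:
v(P) = P**3
-100*231 + (v(1*(-4)) + 3*7) = -100*231 + ((1*(-4))**3 + 3*7) = -23100 + ((-4)**3 + 21) = -23100 + (-64 + 21) = -23100 - 43 = -23143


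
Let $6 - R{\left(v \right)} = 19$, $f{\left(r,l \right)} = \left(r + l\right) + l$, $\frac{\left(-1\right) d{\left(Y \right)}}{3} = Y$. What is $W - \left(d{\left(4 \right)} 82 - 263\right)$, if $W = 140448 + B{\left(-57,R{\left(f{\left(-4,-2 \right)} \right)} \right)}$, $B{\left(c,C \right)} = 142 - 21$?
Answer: $141816$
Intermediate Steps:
$d{\left(Y \right)} = - 3 Y$
$f{\left(r,l \right)} = r + 2 l$ ($f{\left(r,l \right)} = \left(l + r\right) + l = r + 2 l$)
$R{\left(v \right)} = -13$ ($R{\left(v \right)} = 6 - 19 = -13$)
$B{\left(c,C \right)} = 121$ ($B{\left(c,C \right)} = 142 - 21 = 121$)
$W = 140569$ ($W = 140448 + 121 = 140569$)
$W - \left(d{\left(4 \right)} 82 - 263\right) = 140569 - \left(\left(-3\right) 4 \cdot 82 - 263\right) = 140569 - \left(\left(-12\right) 82 - 263\right) = 140569 - \left(-984 - 263\right) = 140569 - -1247 = 140569 + 1247 = 141816$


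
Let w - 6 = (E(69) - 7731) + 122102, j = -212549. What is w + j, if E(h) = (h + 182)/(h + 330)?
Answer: -39170377/399 ≈ -98171.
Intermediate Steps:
E(h) = (182 + h)/(330 + h)
w = 45636674/399 (w = 6 + (((182 + 69)/(330 + 69) - 7731) + 122102) = 6 + ((251/399 - 7731) + 122102) = 6 + (-3084418/399 + 122102) = 6 + 45634280/399 = 45636674/399 ≈ 1.1438e+5)
w + j = 45636674/399 - 212549 = -39170377/399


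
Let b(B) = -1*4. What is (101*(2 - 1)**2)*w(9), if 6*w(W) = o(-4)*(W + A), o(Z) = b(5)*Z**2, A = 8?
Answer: -54944/3 ≈ -18315.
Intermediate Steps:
b(B) = -4
o(Z) = -4*Z**2
w(W) = -256/3 - 32*W/3 (w(W) = ((-4*(-4)**2)*(W + 8))/6 = ((-4*16)*(8 + W))/6 = (-64*(8 + W))/6 = (-512 - 64*W)/6 = -256/3 - 32*W/3)
(101*(2 - 1)**2)*w(9) = (101*(2 - 1)**2)*(-256/3 - 32/3*9) = (101*1**2)*(-256/3 - 96) = (101*1)*(-544/3) = 101*(-544/3) = -54944/3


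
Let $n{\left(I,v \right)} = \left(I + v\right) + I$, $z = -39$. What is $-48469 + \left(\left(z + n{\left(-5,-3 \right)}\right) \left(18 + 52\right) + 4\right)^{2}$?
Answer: $13172027$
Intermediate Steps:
$n{\left(I,v \right)} = v + 2 I$
$-48469 + \left(\left(z + n{\left(-5,-3 \right)}\right) \left(18 + 52\right) + 4\right)^{2} = -48469 + \left(\left(-39 + \left(-3 + 2 \left(-5\right)\right)\right) \left(18 + 52\right) + 4\right)^{2} = -48469 + \left(\left(-39 - 13\right) 70 + 4\right)^{2} = -48469 + \left(\left(-52\right) 70 + 4\right)^{2} = -48469 + \left(-3640 + 4\right)^{2} = -48469 + \left(-3636\right)^{2} = -48469 + 13220496 = 13172027$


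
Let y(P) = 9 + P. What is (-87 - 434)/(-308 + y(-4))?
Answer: 521/303 ≈ 1.7195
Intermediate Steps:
(-87 - 434)/(-308 + y(-4)) = (-87 - 434)/(-308 + (9 - 4)) = -521/(-308 + 5) = -521/(-303) = -521*(-1/303) = 521/303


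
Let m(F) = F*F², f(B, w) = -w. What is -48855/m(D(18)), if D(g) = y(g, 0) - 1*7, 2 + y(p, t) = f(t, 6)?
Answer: 3257/225 ≈ 14.476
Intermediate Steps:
y(p, t) = -8 (y(p, t) = -2 - 1*6 = -2 - 6 = -8)
D(g) = -15 (D(g) = -8 - 1*7 = -8 - 7 = -15)
m(F) = F³
-48855/m(D(18)) = -48855/((-15)³) = -48855/(-3375) = -48855*(-1/3375) = 3257/225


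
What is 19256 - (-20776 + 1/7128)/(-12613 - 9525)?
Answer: 3038442238657/157799664 ≈ 19255.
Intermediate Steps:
19256 - (-20776 + 1/7128)/(-12613 - 9525) = 19256 - (-20776 + 1/7128)/(-22138) = 19256 - (-148091327)*(-1)/(7128*22138) = 19256 - 1*148091327/157799664 = 19256 - 148091327/157799664 = 3038442238657/157799664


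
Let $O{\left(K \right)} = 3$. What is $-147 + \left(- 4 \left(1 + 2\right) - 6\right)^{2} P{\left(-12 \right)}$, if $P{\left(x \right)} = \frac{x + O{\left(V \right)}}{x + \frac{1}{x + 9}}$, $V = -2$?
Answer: $\frac{3309}{37} \approx 89.432$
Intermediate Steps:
$P{\left(x \right)} = \frac{3 + x}{x + \frac{1}{9 + x}}$ ($P{\left(x \right)} = \frac{x + 3}{x + \frac{1}{x + 9}} = \frac{3 + x}{x + \frac{1}{9 + x}}$)
$-147 + \left(- 4 \left(1 + 2\right) - 6\right)^{2} P{\left(-12 \right)} = -147 + \left(- 4 \left(1 + 2\right) - 6\right)^{2} \frac{27 + \left(-12\right)^{2} + 12 \left(-12\right)}{1 + \left(-12\right)^{2} + 9 \left(-12\right)} = -147 + \left(\left(-4\right) 3 - 6\right)^{2} \frac{27 + 144 - 144}{1 + 144 - 108} = -147 + \left(-12 - 6\right)^{2} \cdot \frac{1}{37} \cdot 27 = -147 + \left(-18\right)^{2} \cdot \frac{1}{37} \cdot 27 = -147 + 324 \cdot \frac{27}{37} = -147 + \frac{8748}{37} = \frac{3309}{37}$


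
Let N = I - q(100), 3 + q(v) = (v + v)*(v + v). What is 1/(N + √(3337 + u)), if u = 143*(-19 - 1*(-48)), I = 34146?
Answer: -5851/34226717 - 2*√1871/34226717 ≈ -0.00017348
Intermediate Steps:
q(v) = -3 + 4*v² (q(v) = -3 + (v + v)*(v + v) = -3 + (2*v)*(2*v) = -3 + 4*v²)
N = -5851 (N = 34146 - (-3 + 4*100²) = 34146 - (-3 + 4*10000) = 34146 - (-3 + 40000) = 34146 - 1*39997 = 34146 - 39997 = -5851)
u = 4147 (u = 143*(-19 + 48) = 143*29 = 4147)
1/(N + √(3337 + u)) = 1/(-5851 + √(3337 + 4147)) = 1/(-5851 + √7484) = 1/(-5851 + 2*√1871)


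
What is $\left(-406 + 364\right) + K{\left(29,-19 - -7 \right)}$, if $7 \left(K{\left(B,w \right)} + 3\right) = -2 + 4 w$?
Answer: $- \frac{365}{7} \approx -52.143$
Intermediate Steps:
$K{\left(B,w \right)} = - \frac{23}{7} + \frac{4 w}{7}$ ($K{\left(B,w \right)} = -3 + \frac{-2 + 4 w}{7} = -3 + \left(- \frac{2}{7} + \frac{4 w}{7}\right) = - \frac{23}{7} + \frac{4 w}{7}$)
$\left(-406 + 364\right) + K{\left(29,-19 - -7 \right)} = \left(-406 + 364\right) + \left(- \frac{23}{7} + \frac{4 \left(-19 - -7\right)}{7}\right) = -42 + \left(- \frac{23}{7} + \frac{4 \left(-19 + 7\right)}{7}\right) = -42 + \left(- \frac{23}{7} + \frac{4}{7} \left(-12\right)\right) = -42 - \frac{71}{7} = - \frac{365}{7}$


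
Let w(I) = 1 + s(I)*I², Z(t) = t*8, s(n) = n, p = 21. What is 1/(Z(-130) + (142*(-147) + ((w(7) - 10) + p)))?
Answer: -1/21559 ≈ -4.6384e-5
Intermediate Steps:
Z(t) = 8*t
w(I) = 1 + I³ (w(I) = 1 + I*I² = 1 + I³)
1/(Z(-130) + (142*(-147) + ((w(7) - 10) + p))) = 1/(8*(-130) + (142*(-147) + (((1 + 7³) - 10) + 21))) = 1/(-1040 + (-20874 + (((1 + 343) - 10) + 21))) = 1/(-1040 + (-20874 + ((344 - 10) + 21))) = 1/(-1040 + (-20874 + (334 + 21))) = 1/(-1040 + (-20874 + 355)) = 1/(-1040 - 20519) = 1/(-21559) = -1/21559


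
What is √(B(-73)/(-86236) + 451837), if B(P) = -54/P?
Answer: √4476563281304648074/3147614 ≈ 672.19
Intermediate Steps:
√(B(-73)/(-86236) + 451837) = √(-54/(-73)/(-86236) + 451837) = √(-54*(-1/73)*(-1/86236) + 451837) = √((54/73)*(-1/86236) + 451837) = √(-27/3147614 + 451837) = √(1422208466891/3147614) = √4476563281304648074/3147614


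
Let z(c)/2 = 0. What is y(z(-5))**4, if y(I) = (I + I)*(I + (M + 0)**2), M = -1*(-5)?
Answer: 0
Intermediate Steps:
M = 5
z(c) = 0 (z(c) = 2*0 = 0)
y(I) = 2*I*(25 + I) (y(I) = (I + I)*(I + (5 + 0)**2) = (2*I)*(I + 5**2) = (2*I)*(I + 25) = (2*I)*(25 + I) = 2*I*(25 + I))
y(z(-5))**4 = (2*0*(25 + 0))**4 = (2*0*25)**4 = 0**4 = 0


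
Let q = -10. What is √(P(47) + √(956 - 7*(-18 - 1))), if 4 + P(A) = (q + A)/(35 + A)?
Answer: √198030/82 ≈ 5.4269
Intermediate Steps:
P(A) = -4 + (-10 + A)/(35 + A)
√(P(47) + √(956 - 7*(-18 - 1))) = √(3*(-50 - 1*47)/(35 + 47) + √(956 - 7*(-18 - 1))) = √(3*(-50 - 47)/82 + √(956 - 7*(-19))) = √(3*(1/82)*(-97) + √(956 + 133)) = √(-291/82 + √1089) = √(-291/82 + 33) = √(2415/82) = √198030/82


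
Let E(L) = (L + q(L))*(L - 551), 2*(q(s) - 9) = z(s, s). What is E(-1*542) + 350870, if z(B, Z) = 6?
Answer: 930160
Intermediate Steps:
q(s) = 12 (q(s) = 9 + (½)*6 = 9 + 3 = 12)
E(L) = (-551 + L)*(12 + L) (E(L) = (L + 12)*(L - 551) = (12 + L)*(-551 + L) = (-551 + L)*(12 + L))
E(-1*542) + 350870 = (-6612 + (-1*542)² - (-539)*542) + 350870 = (-6612 + (-542)² - 539*(-542)) + 350870 = (-6612 + 293764 + 292138) + 350870 = 579290 + 350870 = 930160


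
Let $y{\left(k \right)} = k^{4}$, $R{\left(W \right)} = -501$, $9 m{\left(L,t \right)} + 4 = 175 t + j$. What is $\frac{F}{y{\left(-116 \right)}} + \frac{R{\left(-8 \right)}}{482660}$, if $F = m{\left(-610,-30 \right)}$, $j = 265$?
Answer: $- \frac{68235439847}{65544239512320} \approx -0.0010411$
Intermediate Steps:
$m{\left(L,t \right)} = 29 + \frac{175 t}{9}$ ($m{\left(L,t \right)} = - \frac{4}{9} + \frac{175 t + 265}{9} = - \frac{4}{9} + \frac{265 + 175 t}{9} = - \frac{4}{9} + \left(\frac{265}{9} + \frac{175 t}{9}\right) = 29 + \frac{175 t}{9}$)
$F = - \frac{1663}{3}$ ($F = 29 + \frac{175}{9} \left(-30\right) = 29 - \frac{1750}{3} = - \frac{1663}{3} \approx -554.33$)
$\frac{F}{y{\left(-116 \right)}} + \frac{R{\left(-8 \right)}}{482660} = - \frac{1663}{3 \left(-116\right)^{4}} - \frac{501}{482660} = - \frac{1663}{3 \cdot 181063936} - \frac{501}{482660} = \left(- \frac{1663}{3}\right) \frac{1}{181063936} - \frac{501}{482660} = - \frac{1663}{543191808} - \frac{501}{482660} = - \frac{68235439847}{65544239512320}$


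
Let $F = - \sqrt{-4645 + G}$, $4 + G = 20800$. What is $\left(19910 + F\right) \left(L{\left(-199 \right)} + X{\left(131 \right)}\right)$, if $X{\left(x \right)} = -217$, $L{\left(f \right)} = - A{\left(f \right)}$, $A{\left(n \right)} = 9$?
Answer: $-4499660 + 226 \sqrt{16151} \approx -4.4709 \cdot 10^{6}$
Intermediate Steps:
$G = 20796$ ($G = -4 + 20800 = 20796$)
$L{\left(f \right)} = -9$ ($L{\left(f \right)} = \left(-1\right) 9 = -9$)
$F = - \sqrt{16151}$ ($F = - \sqrt{-4645 + 20796} = - \sqrt{16151} \approx -127.09$)
$\left(19910 + F\right) \left(L{\left(-199 \right)} + X{\left(131 \right)}\right) = \left(19910 - \sqrt{16151}\right) \left(-9 - 217\right) = \left(19910 - \sqrt{16151}\right) \left(-226\right) = -4499660 + 226 \sqrt{16151}$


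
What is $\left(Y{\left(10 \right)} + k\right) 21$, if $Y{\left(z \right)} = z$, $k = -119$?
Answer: $-2289$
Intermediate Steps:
$\left(Y{\left(10 \right)} + k\right) 21 = \left(10 - 119\right) 21 = \left(-109\right) 21 = -2289$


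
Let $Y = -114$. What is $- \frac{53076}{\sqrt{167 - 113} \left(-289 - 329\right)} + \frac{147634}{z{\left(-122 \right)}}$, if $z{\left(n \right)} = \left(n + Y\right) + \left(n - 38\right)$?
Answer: $- \frac{73817}{198} + \frac{4423 \sqrt{6}}{927} \approx -361.13$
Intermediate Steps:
$z{\left(n \right)} = -152 + 2 n$ ($z{\left(n \right)} = \left(n - 114\right) + \left(n - 38\right) = \left(-114 + n\right) + \left(n - 38\right) = \left(-114 + n\right) + \left(-38 + n\right) = -152 + 2 n$)
$- \frac{53076}{\sqrt{167 - 113} \left(-289 - 329\right)} + \frac{147634}{z{\left(-122 \right)}} = - \frac{53076}{\sqrt{167 - 113} \left(-289 - 329\right)} + \frac{147634}{-152 + 2 \left(-122\right)} = - \frac{53076}{\sqrt{54} \left(-618\right)} + \frac{147634}{-152 - 244} = - \frac{53076}{3 \sqrt{6} \left(-618\right)} + \frac{147634}{-396} = - \frac{53076}{\left(-1854\right) \sqrt{6}} + 147634 \left(- \frac{1}{396}\right) = - 53076 \left(- \frac{\sqrt{6}}{11124}\right) - \frac{73817}{198} = \frac{4423 \sqrt{6}}{927} - \frac{73817}{198} = - \frac{73817}{198} + \frac{4423 \sqrt{6}}{927}$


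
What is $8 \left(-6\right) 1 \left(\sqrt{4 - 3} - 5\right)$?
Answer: $192$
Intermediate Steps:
$8 \left(-6\right) 1 \left(\sqrt{4 - 3} - 5\right) = - 48 \cdot 1 \left(\sqrt{1} - 5\right) = - 48 \cdot 1 \left(1 - 5\right) = - 48 \cdot 1 \left(-4\right) = \left(-48\right) \left(-4\right) = 192$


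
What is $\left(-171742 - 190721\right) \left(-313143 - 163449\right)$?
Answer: $172746966096$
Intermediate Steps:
$\left(-171742 - 190721\right) \left(-313143 - 163449\right) = \left(-362463\right) \left(-476592\right) = 172746966096$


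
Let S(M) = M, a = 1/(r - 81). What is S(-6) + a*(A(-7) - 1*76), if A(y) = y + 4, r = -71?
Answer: -833/152 ≈ -5.4803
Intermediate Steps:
A(y) = 4 + y
a = -1/152 (a = 1/(-71 - 81) = 1/(-152) = -1/152 ≈ -0.0065789)
S(-6) + a*(A(-7) - 1*76) = -6 - ((4 - 7) - 1*76)/152 = -6 - (-3 - 76)/152 = -6 - 1/152*(-79) = -6 + 79/152 = -833/152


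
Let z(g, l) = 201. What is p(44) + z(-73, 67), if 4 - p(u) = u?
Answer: 161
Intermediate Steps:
p(u) = 4 - u
p(44) + z(-73, 67) = (4 - 1*44) + 201 = (4 - 44) + 201 = -40 + 201 = 161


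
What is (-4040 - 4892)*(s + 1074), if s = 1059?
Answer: -19051956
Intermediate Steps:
(-4040 - 4892)*(s + 1074) = (-4040 - 4892)*(1059 + 1074) = -8932*2133 = -19051956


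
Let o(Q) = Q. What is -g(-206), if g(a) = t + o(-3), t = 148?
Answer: -145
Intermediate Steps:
g(a) = 145 (g(a) = 148 - 3 = 145)
-g(-206) = -1*145 = -145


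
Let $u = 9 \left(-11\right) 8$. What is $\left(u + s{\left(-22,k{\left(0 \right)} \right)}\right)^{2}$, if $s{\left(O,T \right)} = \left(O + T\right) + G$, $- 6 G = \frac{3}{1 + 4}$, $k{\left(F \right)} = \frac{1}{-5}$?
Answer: $\frac{66308449}{100} \approx 6.6308 \cdot 10^{5}$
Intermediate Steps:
$k{\left(F \right)} = - \frac{1}{5}$
$u = -792$ ($u = \left(-99\right) 8 = -792$)
$G = - \frac{1}{10}$ ($G = - \frac{3 \frac{1}{1 + 4}}{6} = - \frac{3 \cdot \frac{1}{5}}{6} = \left(- \frac{1}{6}\right) \frac{3}{5} = - \frac{1}{10} \approx -0.1$)
$s{\left(O,T \right)} = - \frac{1}{10} + O + T$ ($s{\left(O,T \right)} = \left(O + T\right) - \frac{1}{10} = - \frac{1}{10} + O + T$)
$\left(u + s{\left(-22,k{\left(0 \right)} \right)}\right)^{2} = \left(-792 - \frac{223}{10}\right)^{2} = \left(- \frac{8143}{10}\right)^{2} = \frac{66308449}{100}$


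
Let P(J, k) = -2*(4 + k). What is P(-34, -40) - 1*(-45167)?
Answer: 45239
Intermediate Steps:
P(J, k) = -8 - 2*k
P(-34, -40) - 1*(-45167) = (-8 - 2*(-40)) - 1*(-45167) = (-8 + 80) + 45167 = 72 + 45167 = 45239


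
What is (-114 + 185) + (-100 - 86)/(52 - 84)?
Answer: 1229/16 ≈ 76.813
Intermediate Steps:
(-114 + 185) + (-100 - 86)/(52 - 84) = 71 - 186/(-32) = 71 - 186*(-1/32) = 71 + 93/16 = 1229/16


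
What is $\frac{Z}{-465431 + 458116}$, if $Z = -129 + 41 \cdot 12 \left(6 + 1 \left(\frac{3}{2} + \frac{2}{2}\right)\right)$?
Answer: $- \frac{579}{1045} \approx -0.55407$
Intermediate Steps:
$Z = 4053$ ($Z = -129 + 492 \left(6 + 1 \left(3 \cdot \frac{1}{2} + 2 \cdot \frac{1}{2}\right)\right) = -129 + 492 \left(6 + 1 \left(\frac{3}{2} + 1\right)\right) = -129 + 492 \left(6 + 1 \cdot \frac{5}{2}\right) = -129 + 492 \left(6 + \frac{5}{2}\right) = -129 + 492 \cdot \frac{17}{2} = -129 + 4182 = 4053$)
$\frac{Z}{-465431 + 458116} = \frac{4053}{-465431 + 458116} = \frac{4053}{-7315} = 4053 \left(- \frac{1}{7315}\right) = - \frac{579}{1045}$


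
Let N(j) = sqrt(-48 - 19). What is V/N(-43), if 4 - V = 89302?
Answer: 89298*I*sqrt(67)/67 ≈ 10909.0*I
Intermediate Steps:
N(j) = I*sqrt(67) (N(j) = sqrt(-67) = I*sqrt(67))
V = -89298 (V = 4 - 1*89302 = 4 - 89302 = -89298)
V/N(-43) = -89298*(-I*sqrt(67)/67) = -(-89298)*I*sqrt(67)/67 = 89298*I*sqrt(67)/67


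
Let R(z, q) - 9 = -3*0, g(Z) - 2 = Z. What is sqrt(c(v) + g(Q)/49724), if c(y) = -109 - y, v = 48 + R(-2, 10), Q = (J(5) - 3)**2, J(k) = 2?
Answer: I*sqrt(102607724011)/24862 ≈ 12.884*I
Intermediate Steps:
Q = 1 (Q = (2 - 3)**2 = (-1)**2 = 1)
g(Z) = 2 + Z
R(z, q) = 9 (R(z, q) = 9 - 3*0 = 9 + 0 = 9)
v = 57 (v = 48 + 9 = 57)
sqrt(c(v) + g(Q)/49724) = sqrt((-109 - 1*57) + (2 + 1)/49724) = sqrt((-109 - 57) + 3*(1/49724)) = sqrt(-166 + 3/49724) = sqrt(-8254181/49724) = I*sqrt(102607724011)/24862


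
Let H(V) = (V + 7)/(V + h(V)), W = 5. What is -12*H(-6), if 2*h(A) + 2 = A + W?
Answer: 8/5 ≈ 1.6000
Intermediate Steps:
h(A) = 3/2 + A/2 (h(A) = -1 + (A + 5)/2 = -1 + (5 + A)/2 = -1 + (5/2 + A/2) = 3/2 + A/2)
H(V) = (7 + V)/(3/2 + 3*V/2) (H(V) = (V + 7)/(V + (3/2 + V/2)) = (7 + V)/(3/2 + 3*V/2))
-12*H(-6) = -8*(7 - 6)/(1 - 6) = -8/(-5) = -8*(-1)/5 = -12*(-2/15) = 8/5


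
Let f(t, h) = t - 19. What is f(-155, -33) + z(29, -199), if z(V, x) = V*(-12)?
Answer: -522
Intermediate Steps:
f(t, h) = -19 + t
z(V, x) = -12*V
f(-155, -33) + z(29, -199) = (-19 - 155) - 12*29 = -174 - 348 = -522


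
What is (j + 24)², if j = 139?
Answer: 26569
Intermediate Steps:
(j + 24)² = (139 + 24)² = 163² = 26569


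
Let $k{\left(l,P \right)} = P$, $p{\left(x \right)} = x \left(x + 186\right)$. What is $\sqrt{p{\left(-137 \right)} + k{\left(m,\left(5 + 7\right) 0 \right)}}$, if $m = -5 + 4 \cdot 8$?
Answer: $7 i \sqrt{137} \approx 81.933 i$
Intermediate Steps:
$p{\left(x \right)} = x \left(186 + x\right)$
$m = 27$ ($m = -5 + 32 = 27$)
$\sqrt{p{\left(-137 \right)} + k{\left(m,\left(5 + 7\right) 0 \right)}} = \sqrt{- 137 \left(186 - 137\right) + \left(5 + 7\right) 0} = \sqrt{\left(-137\right) 49 + 12 \cdot 0} = \sqrt{-6713 + 0} = \sqrt{-6713} = 7 i \sqrt{137}$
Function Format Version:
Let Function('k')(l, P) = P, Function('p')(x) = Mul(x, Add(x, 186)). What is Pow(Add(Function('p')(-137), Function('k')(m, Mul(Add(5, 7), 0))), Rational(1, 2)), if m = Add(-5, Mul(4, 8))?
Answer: Mul(7, I, Pow(137, Rational(1, 2))) ≈ Mul(81.933, I)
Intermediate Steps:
Function('p')(x) = Mul(x, Add(186, x))
m = 27 (m = Add(-5, 32) = 27)
Pow(Add(Function('p')(-137), Function('k')(m, Mul(Add(5, 7), 0))), Rational(1, 2)) = Pow(Add(Mul(-137, Add(186, -137)), Mul(Add(5, 7), 0)), Rational(1, 2)) = Pow(Add(Mul(-137, 49), Mul(12, 0)), Rational(1, 2)) = Pow(Add(-6713, 0), Rational(1, 2)) = Pow(-6713, Rational(1, 2)) = Mul(7, I, Pow(137, Rational(1, 2)))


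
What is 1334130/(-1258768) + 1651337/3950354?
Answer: -113986986043/177592114424 ≈ -0.64185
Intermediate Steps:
1334130/(-1258768) + 1651337/3950354 = 1334130*(-1/1258768) + 1651337*(1/3950354) = -95295/89912 + 1651337/3950354 = -113986986043/177592114424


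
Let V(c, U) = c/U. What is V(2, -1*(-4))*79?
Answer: 79/2 ≈ 39.500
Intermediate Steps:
V(2, -1*(-4))*79 = (2/((-1*(-4))))*79 = (2/4)*79 = (2*(¼))*79 = (½)*79 = 79/2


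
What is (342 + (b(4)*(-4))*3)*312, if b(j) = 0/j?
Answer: 106704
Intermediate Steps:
b(j) = 0
(342 + (b(4)*(-4))*3)*312 = (342 + (0*(-4))*3)*312 = (342 + 0*3)*312 = (342 + 0)*312 = 342*312 = 106704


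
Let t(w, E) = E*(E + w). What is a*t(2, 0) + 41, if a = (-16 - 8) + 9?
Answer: 41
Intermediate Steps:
a = -15 (a = -24 + 9 = -15)
a*t(2, 0) + 41 = -0*(0 + 2) + 41 = -0*2 + 41 = -15*0 + 41 = 0 + 41 = 41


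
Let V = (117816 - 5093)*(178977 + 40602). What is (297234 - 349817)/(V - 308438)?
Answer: -52583/24751295179 ≈ -2.1245e-6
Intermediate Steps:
V = 24751603617 (V = 112723*219579 = 24751603617)
(297234 - 349817)/(V - 308438) = (297234 - 349817)/(24751603617 - 308438) = -52583/24751295179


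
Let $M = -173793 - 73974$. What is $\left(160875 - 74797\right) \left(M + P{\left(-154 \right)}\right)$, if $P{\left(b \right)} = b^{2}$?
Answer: $-19285861978$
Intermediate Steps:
$M = -247767$ ($M = -173793 - 73974 = -247767$)
$\left(160875 - 74797\right) \left(M + P{\left(-154 \right)}\right) = \left(160875 - 74797\right) \left(-247767 + \left(-154\right)^{2}\right) = 86078 \left(-247767 + 23716\right) = 86078 \left(-224051\right) = -19285861978$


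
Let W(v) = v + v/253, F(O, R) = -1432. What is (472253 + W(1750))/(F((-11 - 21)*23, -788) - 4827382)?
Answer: -119924509/1221689942 ≈ -0.098163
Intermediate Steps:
W(v) = 254*v/253 (W(v) = v + v*(1/253) = v + v/253 = 254*v/253)
(472253 + W(1750))/(F((-11 - 21)*23, -788) - 4827382) = (472253 + (254/253)*1750)/(-1432 - 4827382) = (472253 + 444500/253)/(-4828814) = (119924509/253)*(-1/4828814) = -119924509/1221689942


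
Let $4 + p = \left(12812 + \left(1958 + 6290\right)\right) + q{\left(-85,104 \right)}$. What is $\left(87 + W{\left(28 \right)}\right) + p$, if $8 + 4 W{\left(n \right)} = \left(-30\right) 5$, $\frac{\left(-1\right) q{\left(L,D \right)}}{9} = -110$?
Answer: $\frac{44187}{2} \approx 22094.0$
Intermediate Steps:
$q{\left(L,D \right)} = 990$ ($q{\left(L,D \right)} = \left(-9\right) \left(-110\right) = 990$)
$p = 22046$ ($p = -4 + \left(\left(12812 + \left(1958 + 6290\right)\right) + 990\right) = -4 + \left(\left(12812 + 8248\right) + 990\right) = -4 + \left(21060 + 990\right) = -4 + 22050 = 22046$)
$W{\left(n \right)} = - \frac{79}{2}$ ($W{\left(n \right)} = -2 + \frac{\left(-30\right) 5}{4} = -2 + \frac{1}{4} \left(-150\right) = -2 - \frac{75}{2} = - \frac{79}{2}$)
$\left(87 + W{\left(28 \right)}\right) + p = \left(87 - \frac{79}{2}\right) + 22046 = \frac{95}{2} + 22046 = \frac{44187}{2}$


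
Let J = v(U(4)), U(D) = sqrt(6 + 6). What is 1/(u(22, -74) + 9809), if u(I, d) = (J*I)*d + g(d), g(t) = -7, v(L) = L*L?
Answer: -1/9734 ≈ -0.00010273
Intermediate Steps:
U(D) = 2*sqrt(3) (U(D) = sqrt(12) = 2*sqrt(3))
v(L) = L**2
J = 12 (J = (2*sqrt(3))**2 = 12)
u(I, d) = -7 + 12*I*d (u(I, d) = (12*I)*d - 7 = 12*I*d - 7 = -7 + 12*I*d)
1/(u(22, -74) + 9809) = 1/((-7 + 12*22*(-74)) + 9809) = 1/((-7 - 19536) + 9809) = 1/(-19543 + 9809) = 1/(-9734) = -1/9734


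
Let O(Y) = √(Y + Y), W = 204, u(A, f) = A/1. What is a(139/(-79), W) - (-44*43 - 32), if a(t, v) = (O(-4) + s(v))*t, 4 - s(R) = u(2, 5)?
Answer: 151718/79 - 278*I*√2/79 ≈ 1920.5 - 4.9766*I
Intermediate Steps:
u(A, f) = A (u(A, f) = A*1 = A)
s(R) = 2 (s(R) = 4 - 1*2 = 4 - 2 = 2)
O(Y) = √2*√Y (O(Y) = √(2*Y) = √2*√Y)
a(t, v) = t*(2 + 2*I*√2) (a(t, v) = (√2*√(-4) + 2)*t = (√2*(2*I) + 2)*t = (2*I*√2 + 2)*t = (2 + 2*I*√2)*t = t*(2 + 2*I*√2))
a(139/(-79), W) - (-44*43 - 32) = 2*(139/(-79))*(1 + I*√2) - (-44*43 - 32) = 2*(139*(-1/79))*(1 + I*√2) - (-1892 - 32) = 2*(-139/79)*(1 + I*√2) - 1*(-1924) = (-278/79 - 278*I*√2/79) + 1924 = 151718/79 - 278*I*√2/79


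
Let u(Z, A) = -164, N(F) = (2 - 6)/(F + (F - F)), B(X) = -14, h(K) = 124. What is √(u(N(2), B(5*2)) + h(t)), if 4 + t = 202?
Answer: 2*I*√10 ≈ 6.3246*I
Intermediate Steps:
t = 198 (t = -4 + 202 = 198)
N(F) = -4/F (N(F) = -4/(F + 0) = -4/F)
√(u(N(2), B(5*2)) + h(t)) = √(-164 + 124) = √(-40) = 2*I*√10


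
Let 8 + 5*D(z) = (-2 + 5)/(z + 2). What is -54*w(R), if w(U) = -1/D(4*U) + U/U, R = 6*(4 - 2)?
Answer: -34938/397 ≈ -88.005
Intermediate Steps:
R = 12 (R = 6*2 = 12)
D(z) = -8/5 + 3/(5*(2 + z)) (D(z) = -8/5 + ((-2 + 5)/(z + 2))/5 = -8/5 + (3/(2 + z))/5 = -8/5 + 3/(5*(2 + z)))
w(U) = 1 - 5*(2 + 4*U)/(-13 - 32*U) (w(U) = -1/((-13 - 32*U)/(5*(2 + 4*U))) + U/U = -1/((-13 - 32*U)/(5*(2 + 4*U))) + 1 = -5*(2 + 4*U)/(-13 - 32*U) + 1 = 1 - 5*(2 + 4*U)/(-13 - 32*U))
-54*w(R) = -54*(23 + 52*12)/(13 + 32*12) = -54*(23 + 624)/(13 + 384) = -54*647/397 = -34938/397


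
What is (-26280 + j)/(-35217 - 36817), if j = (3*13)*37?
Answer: 24837/72034 ≈ 0.34480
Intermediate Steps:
j = 1443 (j = 39*37 = 1443)
(-26280 + j)/(-35217 - 36817) = (-26280 + 1443)/(-35217 - 36817) = -24837/(-72034) = -24837*(-1/72034) = 24837/72034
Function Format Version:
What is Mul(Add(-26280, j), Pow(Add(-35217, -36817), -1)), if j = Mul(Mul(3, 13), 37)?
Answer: Rational(24837, 72034) ≈ 0.34480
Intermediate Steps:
j = 1443 (j = Mul(39, 37) = 1443)
Mul(Add(-26280, j), Pow(Add(-35217, -36817), -1)) = Mul(Add(-26280, 1443), Pow(Add(-35217, -36817), -1)) = Mul(-24837, Pow(-72034, -1)) = Mul(-24837, Rational(-1, 72034)) = Rational(24837, 72034)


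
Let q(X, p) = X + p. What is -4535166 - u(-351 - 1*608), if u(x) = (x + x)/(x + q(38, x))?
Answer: -4263056999/940 ≈ -4.5352e+6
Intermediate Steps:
u(x) = 2*x/(38 + 2*x) (u(x) = (x + x)/(x + (38 + x)) = (2*x)/(38 + 2*x) = 2*x/(38 + 2*x))
-4535166 - u(-351 - 1*608) = -4535166 - (-351 - 1*608)/(19 + (-351 - 1*608)) = -4535166 - (-351 - 608)/(19 + (-351 - 608)) = -4535166 - (-959)/(19 - 959) = -4535166 - (-959)/(-940) = -4535166 - (-959)*(-1)/940 = -4535166 - 1*959/940 = -4535166 - 959/940 = -4263056999/940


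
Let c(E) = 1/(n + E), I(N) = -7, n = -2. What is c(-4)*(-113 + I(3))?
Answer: 20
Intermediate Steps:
c(E) = 1/(-2 + E)
c(-4)*(-113 + I(3)) = (-113 - 7)/(-2 - 4) = -120/(-6) = -⅙*(-120) = 20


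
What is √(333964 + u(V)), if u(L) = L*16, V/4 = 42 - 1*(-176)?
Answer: 2*√86979 ≈ 589.84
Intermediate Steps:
V = 872 (V = 4*(42 - 1*(-176)) = 4*(42 + 176) = 4*218 = 872)
u(L) = 16*L
√(333964 + u(V)) = √(333964 + 16*872) = √(333964 + 13952) = √347916 = 2*√86979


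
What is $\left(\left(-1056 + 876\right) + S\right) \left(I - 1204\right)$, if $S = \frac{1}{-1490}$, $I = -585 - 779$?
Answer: $\frac{344370084}{745} \approx 4.6224 \cdot 10^{5}$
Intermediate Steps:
$I = -1364$
$S = - \frac{1}{1490} \approx -0.00067114$
$\left(\left(-1056 + 876\right) + S\right) \left(I - 1204\right) = \left(\left(-1056 + 876\right) - \frac{1}{1490}\right) \left(-1364 - 1204\right) = \left(-180 - \frac{1}{1490}\right) \left(-2568\right) = \left(- \frac{268201}{1490}\right) \left(-2568\right) = \frac{344370084}{745}$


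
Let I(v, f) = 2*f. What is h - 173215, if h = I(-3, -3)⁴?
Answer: -171919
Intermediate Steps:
h = 1296 (h = (2*(-3))⁴ = (-6)⁴ = 1296)
h - 173215 = 1296 - 173215 = -171919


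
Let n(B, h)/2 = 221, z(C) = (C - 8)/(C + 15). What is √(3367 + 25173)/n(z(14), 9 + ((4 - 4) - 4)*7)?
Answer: √7135/221 ≈ 0.38221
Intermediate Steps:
z(C) = (-8 + C)/(15 + C)
n(B, h) = 442 (n(B, h) = 2*221 = 442)
√(3367 + 25173)/n(z(14), 9 + ((4 - 4) - 4)*7) = √(3367 + 25173)/442 = √28540*(1/442) = (2*√7135)*(1/442) = √7135/221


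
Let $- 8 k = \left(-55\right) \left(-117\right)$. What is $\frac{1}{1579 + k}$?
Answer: $\frac{8}{6197} \approx 0.0012909$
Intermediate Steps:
$k = - \frac{6435}{8}$ ($k = - \frac{\left(-55\right) \left(-117\right)}{8} = \left(- \frac{1}{8}\right) 6435 = - \frac{6435}{8} \approx -804.38$)
$\frac{1}{1579 + k} = \frac{1}{1579 - \frac{6435}{8}} = \frac{1}{\frac{6197}{8}} = \frac{8}{6197}$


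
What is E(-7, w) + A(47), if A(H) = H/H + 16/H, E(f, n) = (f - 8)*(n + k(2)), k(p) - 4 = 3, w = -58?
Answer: 36018/47 ≈ 766.34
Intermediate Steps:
k(p) = 7 (k(p) = 4 + 3 = 7)
E(f, n) = (-8 + f)*(7 + n) (E(f, n) = (f - 8)*(n + 7) = (-8 + f)*(7 + n))
A(H) = 1 + 16/H
E(-7, w) + A(47) = (-56 - 8*(-58) + 7*(-7) - 7*(-58)) + (16 + 47)/47 = (-56 + 464 - 49 + 406) + (1/47)*63 = 765 + 63/47 = 36018/47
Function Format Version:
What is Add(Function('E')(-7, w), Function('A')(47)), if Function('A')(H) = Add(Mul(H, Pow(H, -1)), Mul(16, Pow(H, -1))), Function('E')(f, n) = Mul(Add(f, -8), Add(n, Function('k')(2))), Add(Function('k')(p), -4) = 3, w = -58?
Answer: Rational(36018, 47) ≈ 766.34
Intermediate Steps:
Function('k')(p) = 7 (Function('k')(p) = Add(4, 3) = 7)
Function('E')(f, n) = Mul(Add(-8, f), Add(7, n)) (Function('E')(f, n) = Mul(Add(f, -8), Add(n, 7)) = Mul(Add(-8, f), Add(7, n)))
Function('A')(H) = Add(1, Mul(16, Pow(H, -1)))
Add(Function('E')(-7, w), Function('A')(47)) = Add(Add(-56, Mul(-8, -58), Mul(7, -7), Mul(-7, -58)), Mul(Pow(47, -1), Add(16, 47))) = Add(Add(-56, 464, -49, 406), Mul(Rational(1, 47), 63)) = Add(765, Rational(63, 47)) = Rational(36018, 47)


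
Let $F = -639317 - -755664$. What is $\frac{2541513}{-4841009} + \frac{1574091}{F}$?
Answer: $\frac{7324491284808}{563236874123} \approx 13.004$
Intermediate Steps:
$F = 116347$ ($F = -639317 + 755664 = 116347$)
$\frac{2541513}{-4841009} + \frac{1574091}{F} = \frac{2541513}{-4841009} + \frac{1574091}{116347} = 2541513 \left(- \frac{1}{4841009}\right) + 1574091 \cdot \frac{1}{116347} = - \frac{2541513}{4841009} + \frac{1574091}{116347} = \frac{7324491284808}{563236874123}$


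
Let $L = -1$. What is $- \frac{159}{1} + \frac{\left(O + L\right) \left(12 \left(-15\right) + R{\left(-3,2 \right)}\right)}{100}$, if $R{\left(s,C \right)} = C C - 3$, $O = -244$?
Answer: $\frac{5591}{20} \approx 279.55$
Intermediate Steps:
$R{\left(s,C \right)} = -3 + C^{2}$ ($R{\left(s,C \right)} = C^{2} - 3 = -3 + C^{2}$)
$- \frac{159}{1} + \frac{\left(O + L\right) \left(12 \left(-15\right) + R{\left(-3,2 \right)}\right)}{100} = - \frac{159}{1} + \frac{\left(-244 - 1\right) \left(12 \left(-15\right) - \left(3 - 2^{2}\right)\right)}{100} = \left(-159\right) 1 + - 245 \left(-180 + \left(-3 + 4\right)\right) \frac{1}{100} = -159 + - 245 \left(-180 + 1\right) \frac{1}{100} = -159 + \left(-245\right) \left(-179\right) \frac{1}{100} = -159 + 43855 \cdot \frac{1}{100} = -159 + \frac{8771}{20} = \frac{5591}{20}$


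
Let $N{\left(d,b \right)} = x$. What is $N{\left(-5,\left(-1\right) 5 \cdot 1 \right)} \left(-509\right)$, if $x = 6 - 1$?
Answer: $-2545$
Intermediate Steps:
$x = 5$ ($x = 6 - 1 = 5$)
$N{\left(d,b \right)} = 5$
$N{\left(-5,\left(-1\right) 5 \cdot 1 \right)} \left(-509\right) = 5 \left(-509\right) = -2545$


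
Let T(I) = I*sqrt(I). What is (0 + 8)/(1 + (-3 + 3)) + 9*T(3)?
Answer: 8 + 27*sqrt(3) ≈ 54.765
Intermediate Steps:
T(I) = I**(3/2)
(0 + 8)/(1 + (-3 + 3)) + 9*T(3) = (0 + 8)/(1 + (-3 + 3)) + 9*3**(3/2) = 8/(1 + 0) + 9*(3*sqrt(3)) = 8/1 + 27*sqrt(3) = 8*1 + 27*sqrt(3) = 8 + 27*sqrt(3)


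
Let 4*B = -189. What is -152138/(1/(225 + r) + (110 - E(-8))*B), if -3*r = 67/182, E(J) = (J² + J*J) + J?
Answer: -5337131444/16575861 ≈ -321.98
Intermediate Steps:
B = -189/4 (B = (¼)*(-189) = -189/4 ≈ -47.250)
E(J) = J + 2*J² (E(J) = (J² + J²) + J = 2*J² + J = J + 2*J²)
r = -67/546 (r = -67/(3*182) = -⅓*67/182 = -67/546 ≈ -0.12271)
-152138/(1/(225 + r) + (110 - E(-8))*B) = -152138/(1/(225 - 67/546) + (110 - (-8)*(1 + 2*(-8)))*(-189/4)) = -152138/(1/(122783/546) + (110 - (-8)*(1 - 16))*(-189/4)) = -152138/(546/122783 + (110 - (-8)*(-15))*(-189/4)) = -152138/(546/122783 + (110 - 1*120)*(-189/4)) = -152138/(546/122783 + (110 - 120)*(-189/4)) = -152138/(546/122783 - 10*(-189/4)) = -152138/(546/122783 + 945/2) = -152138/116031027/245566 = -152138*245566/116031027 = -5337131444/16575861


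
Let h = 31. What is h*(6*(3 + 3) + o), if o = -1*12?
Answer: 744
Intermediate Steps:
o = -12
h*(6*(3 + 3) + o) = 31*(6*(3 + 3) - 12) = 31*(6*6 - 12) = 31*(36 - 12) = 31*24 = 744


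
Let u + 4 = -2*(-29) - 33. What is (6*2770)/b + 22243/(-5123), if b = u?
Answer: 28225719/35861 ≈ 787.09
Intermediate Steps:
u = 21 (u = -4 + (-2*(-29) - 33) = -4 + (58 - 33) = -4 + 25 = 21)
b = 21
(6*2770)/b + 22243/(-5123) = (6*2770)/21 + 22243/(-5123) = 16620*(1/21) + 22243*(-1/5123) = 5540/7 - 22243/5123 = 28225719/35861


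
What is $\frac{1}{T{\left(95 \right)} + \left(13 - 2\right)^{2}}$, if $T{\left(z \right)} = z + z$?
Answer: $\frac{1}{311} \approx 0.0032154$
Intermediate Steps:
$T{\left(z \right)} = 2 z$
$\frac{1}{T{\left(95 \right)} + \left(13 - 2\right)^{2}} = \frac{1}{2 \cdot 95 + \left(13 - 2\right)^{2}} = \frac{1}{190 + 11^{2}} = \frac{1}{190 + 121} = \frac{1}{311}$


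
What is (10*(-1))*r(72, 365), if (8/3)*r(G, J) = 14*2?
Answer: -105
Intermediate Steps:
r(G, J) = 21/2 (r(G, J) = 3*(14*2)/8 = (3/8)*28 = 21/2)
(10*(-1))*r(72, 365) = (10*(-1))*(21/2) = -10*21/2 = -105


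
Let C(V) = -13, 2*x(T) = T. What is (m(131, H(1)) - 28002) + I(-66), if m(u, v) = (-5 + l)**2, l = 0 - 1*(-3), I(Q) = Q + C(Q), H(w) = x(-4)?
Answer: -28077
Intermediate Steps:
x(T) = T/2
H(w) = -2 (H(w) = (1/2)*(-4) = -2)
I(Q) = -13 + Q (I(Q) = Q - 13 = -13 + Q)
l = 3 (l = 0 + 3 = 3)
m(u, v) = 4 (m(u, v) = (-5 + 3)**2 = (-2)**2 = 4)
(m(131, H(1)) - 28002) + I(-66) = (4 - 28002) + (-13 - 66) = -27998 - 79 = -28077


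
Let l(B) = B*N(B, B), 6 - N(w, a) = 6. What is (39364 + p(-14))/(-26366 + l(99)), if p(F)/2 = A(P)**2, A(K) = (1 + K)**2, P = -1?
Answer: -19682/13183 ≈ -1.4930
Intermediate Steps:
N(w, a) = 0 (N(w, a) = 6 - 1*6 = 6 - 6 = 0)
l(B) = 0 (l(B) = B*0 = 0)
p(F) = 0 (p(F) = 2*((1 - 1)**2)**2 = 2*(0**2)**2 = 2*0**2 = 2*0 = 0)
(39364 + p(-14))/(-26366 + l(99)) = (39364 + 0)/(-26366 + 0) = 39364/(-26366) = 39364*(-1/26366) = -19682/13183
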